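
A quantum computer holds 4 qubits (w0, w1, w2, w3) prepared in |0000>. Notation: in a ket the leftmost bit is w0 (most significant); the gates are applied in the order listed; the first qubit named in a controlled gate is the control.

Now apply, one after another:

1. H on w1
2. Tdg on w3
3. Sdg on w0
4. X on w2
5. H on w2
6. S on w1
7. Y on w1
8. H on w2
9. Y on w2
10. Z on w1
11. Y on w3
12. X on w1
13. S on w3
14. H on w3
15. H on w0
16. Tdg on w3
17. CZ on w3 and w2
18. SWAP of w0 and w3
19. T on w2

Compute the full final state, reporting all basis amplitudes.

The resulting statevector has amplitude sqrt(2)/4 on |0000>, sqrt(2)/4 on |0001>, 0 on |0010>, 0 on |0011>, sqrt(2)*I/4 on |0100>, sqrt(2)*I/4 on |0101>, 0 on |0110>, 0 on |0111>, sqrt(2)*exp(3*I*pi/4)/4 on |1000>, sqrt(2)*exp(3*I*pi/4)/4 on |1001>, 0 on |1010>, 0 on |1011>, -sqrt(2)*exp(I*pi/4)/4 on |1100>, -sqrt(2)*exp(I*pi/4)/4 on |1101>, 0 on |1110>, 0 on |1111>.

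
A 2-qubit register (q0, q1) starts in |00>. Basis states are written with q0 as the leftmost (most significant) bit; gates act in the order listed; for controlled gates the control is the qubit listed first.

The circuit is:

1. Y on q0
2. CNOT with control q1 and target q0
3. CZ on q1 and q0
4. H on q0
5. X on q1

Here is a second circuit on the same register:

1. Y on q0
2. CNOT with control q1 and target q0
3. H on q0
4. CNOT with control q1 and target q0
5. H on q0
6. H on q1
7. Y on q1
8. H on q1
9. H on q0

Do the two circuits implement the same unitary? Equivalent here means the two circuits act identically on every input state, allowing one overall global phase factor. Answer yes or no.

No: there is an input state on which the two circuits produce genuinely different outputs (not merely differing by a phase).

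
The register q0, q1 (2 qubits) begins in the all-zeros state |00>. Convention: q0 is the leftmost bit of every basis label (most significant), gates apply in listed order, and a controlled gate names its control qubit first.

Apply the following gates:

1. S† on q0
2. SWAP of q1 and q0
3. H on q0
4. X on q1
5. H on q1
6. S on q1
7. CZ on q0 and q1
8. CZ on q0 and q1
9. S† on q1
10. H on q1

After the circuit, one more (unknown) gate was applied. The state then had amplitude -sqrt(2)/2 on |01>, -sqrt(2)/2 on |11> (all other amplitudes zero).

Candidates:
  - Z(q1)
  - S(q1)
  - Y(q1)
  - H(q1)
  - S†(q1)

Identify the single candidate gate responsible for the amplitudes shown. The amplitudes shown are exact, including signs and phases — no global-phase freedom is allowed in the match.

The unique candidate consistent with the amplitudes is Z(q1).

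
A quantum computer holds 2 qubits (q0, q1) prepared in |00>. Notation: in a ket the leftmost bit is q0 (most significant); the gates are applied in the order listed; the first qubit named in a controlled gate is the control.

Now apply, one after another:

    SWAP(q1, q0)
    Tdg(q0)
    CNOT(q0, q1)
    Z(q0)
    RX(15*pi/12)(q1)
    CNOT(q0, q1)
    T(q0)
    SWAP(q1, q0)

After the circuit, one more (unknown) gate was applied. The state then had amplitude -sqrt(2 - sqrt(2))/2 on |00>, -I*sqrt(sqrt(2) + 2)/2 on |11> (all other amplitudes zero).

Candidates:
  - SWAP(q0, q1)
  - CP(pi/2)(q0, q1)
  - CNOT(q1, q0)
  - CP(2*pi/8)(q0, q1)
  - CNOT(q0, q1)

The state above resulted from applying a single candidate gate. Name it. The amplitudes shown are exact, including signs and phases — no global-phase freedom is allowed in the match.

The applied gate was CNOT(q0, q1).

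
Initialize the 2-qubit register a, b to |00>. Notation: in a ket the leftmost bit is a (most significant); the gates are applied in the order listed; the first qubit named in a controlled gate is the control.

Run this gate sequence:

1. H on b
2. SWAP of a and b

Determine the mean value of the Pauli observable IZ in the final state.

The observable IZ averages to 1.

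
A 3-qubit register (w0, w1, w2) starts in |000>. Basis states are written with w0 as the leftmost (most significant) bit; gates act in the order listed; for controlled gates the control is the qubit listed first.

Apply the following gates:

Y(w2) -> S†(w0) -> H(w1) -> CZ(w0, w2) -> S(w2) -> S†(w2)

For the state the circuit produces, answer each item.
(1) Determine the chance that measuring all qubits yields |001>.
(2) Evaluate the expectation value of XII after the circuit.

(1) A full measurement returns |001> with probability 1/2.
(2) In the final state, XII has expectation 0.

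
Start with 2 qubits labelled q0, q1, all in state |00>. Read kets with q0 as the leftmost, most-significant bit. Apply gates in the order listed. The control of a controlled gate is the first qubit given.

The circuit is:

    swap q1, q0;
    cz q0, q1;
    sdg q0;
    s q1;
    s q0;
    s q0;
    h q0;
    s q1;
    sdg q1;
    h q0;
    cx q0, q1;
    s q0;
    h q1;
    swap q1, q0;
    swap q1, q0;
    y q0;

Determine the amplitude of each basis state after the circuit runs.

The final amplitudes are 0 on |00>, 0 on |01>, sqrt(2)*I/2 on |10>, sqrt(2)*I/2 on |11>.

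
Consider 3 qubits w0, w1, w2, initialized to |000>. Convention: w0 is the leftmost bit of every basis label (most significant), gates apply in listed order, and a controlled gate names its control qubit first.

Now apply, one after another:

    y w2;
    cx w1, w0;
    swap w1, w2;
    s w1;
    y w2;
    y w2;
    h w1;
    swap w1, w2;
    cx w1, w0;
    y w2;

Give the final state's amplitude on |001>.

The amplitude on |001> is -sqrt(2)*I/2.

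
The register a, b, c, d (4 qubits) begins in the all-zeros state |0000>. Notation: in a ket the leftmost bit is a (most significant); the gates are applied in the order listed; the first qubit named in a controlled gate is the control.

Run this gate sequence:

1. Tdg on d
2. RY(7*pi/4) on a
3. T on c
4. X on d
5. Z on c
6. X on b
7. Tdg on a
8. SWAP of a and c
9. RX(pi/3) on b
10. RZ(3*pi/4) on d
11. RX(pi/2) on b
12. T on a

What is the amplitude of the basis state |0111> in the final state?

The amplitude on |0111> is sqrt(2 - sqrt(2))*(-sqrt(2) + sqrt(6))*exp(I*pi/8)/8.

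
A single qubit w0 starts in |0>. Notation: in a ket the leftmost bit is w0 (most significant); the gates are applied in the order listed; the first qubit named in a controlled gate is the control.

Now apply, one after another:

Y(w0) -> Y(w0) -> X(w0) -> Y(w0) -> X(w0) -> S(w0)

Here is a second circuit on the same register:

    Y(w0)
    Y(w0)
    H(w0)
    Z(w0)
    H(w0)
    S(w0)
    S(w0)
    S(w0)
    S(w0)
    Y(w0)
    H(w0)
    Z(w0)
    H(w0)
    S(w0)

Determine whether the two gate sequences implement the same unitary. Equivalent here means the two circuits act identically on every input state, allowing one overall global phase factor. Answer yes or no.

Yes, they are equivalent — the unitaries differ by at most a global phase.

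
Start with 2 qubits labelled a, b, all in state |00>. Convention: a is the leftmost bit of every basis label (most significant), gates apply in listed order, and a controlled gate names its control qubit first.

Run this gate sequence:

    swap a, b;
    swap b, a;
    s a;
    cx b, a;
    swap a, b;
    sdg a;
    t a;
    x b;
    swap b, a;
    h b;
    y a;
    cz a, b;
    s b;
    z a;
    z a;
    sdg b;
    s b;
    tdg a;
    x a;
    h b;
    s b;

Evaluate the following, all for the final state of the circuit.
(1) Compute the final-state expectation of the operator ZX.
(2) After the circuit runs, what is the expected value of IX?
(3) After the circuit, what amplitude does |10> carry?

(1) The expectation value of ZX is -1. Key observation: the block from step 13 through step 16 cancels to the identity and can be dropped.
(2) The expectation value of IX is 1.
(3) The final state's coefficient on |10> equals 1/2 - I/2.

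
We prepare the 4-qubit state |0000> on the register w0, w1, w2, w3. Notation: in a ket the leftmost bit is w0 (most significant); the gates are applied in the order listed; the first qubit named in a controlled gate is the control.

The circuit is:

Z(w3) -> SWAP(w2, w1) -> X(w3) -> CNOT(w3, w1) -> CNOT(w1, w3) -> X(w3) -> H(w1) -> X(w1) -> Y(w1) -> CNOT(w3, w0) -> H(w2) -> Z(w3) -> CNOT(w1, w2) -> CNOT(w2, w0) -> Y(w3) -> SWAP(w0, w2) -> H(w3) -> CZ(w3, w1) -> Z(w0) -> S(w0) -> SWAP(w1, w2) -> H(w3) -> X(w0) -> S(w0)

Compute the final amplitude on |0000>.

The amplitude on |0000> is -I/2.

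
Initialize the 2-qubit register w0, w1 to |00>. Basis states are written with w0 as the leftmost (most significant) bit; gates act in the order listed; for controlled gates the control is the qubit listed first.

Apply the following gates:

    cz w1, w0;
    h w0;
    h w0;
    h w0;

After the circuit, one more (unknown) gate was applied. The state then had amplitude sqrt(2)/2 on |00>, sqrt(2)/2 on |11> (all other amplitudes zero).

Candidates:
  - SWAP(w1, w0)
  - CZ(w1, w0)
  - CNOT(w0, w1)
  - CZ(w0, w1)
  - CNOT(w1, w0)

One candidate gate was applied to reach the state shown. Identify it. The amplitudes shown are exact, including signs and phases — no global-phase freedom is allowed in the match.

The applied gate was CNOT(w0, w1).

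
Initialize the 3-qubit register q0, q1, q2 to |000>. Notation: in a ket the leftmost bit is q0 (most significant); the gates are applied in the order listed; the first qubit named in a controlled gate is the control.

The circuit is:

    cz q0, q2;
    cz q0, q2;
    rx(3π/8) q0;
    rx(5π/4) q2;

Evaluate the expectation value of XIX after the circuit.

In the final state, XIX has expectation 0. Key observation: the block from step 1 through step 2 cancels to the identity and can be dropped.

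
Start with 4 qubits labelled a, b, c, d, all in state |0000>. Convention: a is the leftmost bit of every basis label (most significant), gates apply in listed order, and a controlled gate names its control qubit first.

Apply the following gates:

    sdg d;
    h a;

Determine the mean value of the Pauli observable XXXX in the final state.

In the final state, XXXX has expectation 0.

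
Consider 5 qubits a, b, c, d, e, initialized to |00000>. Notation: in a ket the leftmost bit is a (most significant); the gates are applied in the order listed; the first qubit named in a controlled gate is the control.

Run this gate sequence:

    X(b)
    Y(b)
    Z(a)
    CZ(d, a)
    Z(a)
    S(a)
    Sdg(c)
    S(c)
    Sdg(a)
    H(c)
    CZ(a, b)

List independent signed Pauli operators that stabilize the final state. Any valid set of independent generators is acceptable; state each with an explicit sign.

The final state is stabilized by the group generated by +IIXII, +ZIIII, +IZIII, +IIIZI, +IIIIZ; other independent generating sets are equally valid. Key observation: gates 6-9 undo each other exactly, leaving only the rest of the circuit to track.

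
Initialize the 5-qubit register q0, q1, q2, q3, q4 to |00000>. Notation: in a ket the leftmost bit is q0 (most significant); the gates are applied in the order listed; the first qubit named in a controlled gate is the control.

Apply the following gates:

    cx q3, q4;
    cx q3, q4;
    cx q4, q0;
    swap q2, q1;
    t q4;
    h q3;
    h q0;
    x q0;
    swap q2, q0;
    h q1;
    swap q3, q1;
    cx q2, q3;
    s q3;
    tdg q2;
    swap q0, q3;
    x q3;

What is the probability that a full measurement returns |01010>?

A full measurement returns |01010> with probability 1/8.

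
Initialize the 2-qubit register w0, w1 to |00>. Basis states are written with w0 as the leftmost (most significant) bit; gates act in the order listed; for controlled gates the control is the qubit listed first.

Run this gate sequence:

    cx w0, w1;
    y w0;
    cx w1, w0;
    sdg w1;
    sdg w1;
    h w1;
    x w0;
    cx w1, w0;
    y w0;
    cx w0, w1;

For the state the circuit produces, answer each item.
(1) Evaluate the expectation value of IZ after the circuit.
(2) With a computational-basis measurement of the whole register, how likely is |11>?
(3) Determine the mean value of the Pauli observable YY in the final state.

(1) The expectation value of IZ is -1.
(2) A full measurement returns |11> with probability 1/2.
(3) The expectation value of YY is 0.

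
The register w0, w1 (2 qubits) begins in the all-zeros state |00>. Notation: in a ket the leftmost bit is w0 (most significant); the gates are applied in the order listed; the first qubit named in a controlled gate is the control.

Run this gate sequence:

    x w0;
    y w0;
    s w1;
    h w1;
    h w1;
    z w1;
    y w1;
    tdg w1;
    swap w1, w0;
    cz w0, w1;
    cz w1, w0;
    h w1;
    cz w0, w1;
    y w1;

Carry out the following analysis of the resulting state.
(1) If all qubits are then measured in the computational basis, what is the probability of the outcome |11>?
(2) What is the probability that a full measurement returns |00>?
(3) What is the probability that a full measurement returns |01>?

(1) A full measurement returns |11> with probability 1/2.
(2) The probability of measuring |00> is 0.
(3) The probability of measuring |01> is 0.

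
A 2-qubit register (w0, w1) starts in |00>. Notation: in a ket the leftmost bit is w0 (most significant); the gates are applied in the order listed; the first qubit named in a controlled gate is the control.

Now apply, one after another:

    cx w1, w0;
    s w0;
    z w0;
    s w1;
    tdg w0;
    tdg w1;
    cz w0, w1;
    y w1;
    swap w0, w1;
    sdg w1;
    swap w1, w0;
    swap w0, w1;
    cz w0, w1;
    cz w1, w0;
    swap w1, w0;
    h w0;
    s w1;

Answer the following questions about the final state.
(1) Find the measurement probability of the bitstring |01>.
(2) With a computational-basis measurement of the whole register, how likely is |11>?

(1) Outcome |01> occurs with probability 1/2.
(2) The probability of measuring |11> is 1/2.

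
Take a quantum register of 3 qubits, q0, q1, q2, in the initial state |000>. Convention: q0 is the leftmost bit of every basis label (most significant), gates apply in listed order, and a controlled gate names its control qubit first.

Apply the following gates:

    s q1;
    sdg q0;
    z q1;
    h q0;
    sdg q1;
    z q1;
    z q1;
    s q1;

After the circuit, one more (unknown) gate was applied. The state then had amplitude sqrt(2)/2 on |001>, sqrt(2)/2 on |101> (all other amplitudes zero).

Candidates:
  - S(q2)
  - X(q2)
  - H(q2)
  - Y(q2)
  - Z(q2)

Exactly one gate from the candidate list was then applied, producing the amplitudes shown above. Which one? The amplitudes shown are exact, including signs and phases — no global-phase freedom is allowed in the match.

The unique candidate consistent with the amplitudes is X(q2). Key observation: steps 5-8 multiply out to the identity, so the circuit reduces to the remaining gates.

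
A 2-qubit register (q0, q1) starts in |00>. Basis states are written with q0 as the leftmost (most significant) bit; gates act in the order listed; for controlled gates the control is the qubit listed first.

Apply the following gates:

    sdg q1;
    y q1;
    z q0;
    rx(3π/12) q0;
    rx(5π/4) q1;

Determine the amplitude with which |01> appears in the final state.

The amplitude on |01> is -sqrt(2)*I/4.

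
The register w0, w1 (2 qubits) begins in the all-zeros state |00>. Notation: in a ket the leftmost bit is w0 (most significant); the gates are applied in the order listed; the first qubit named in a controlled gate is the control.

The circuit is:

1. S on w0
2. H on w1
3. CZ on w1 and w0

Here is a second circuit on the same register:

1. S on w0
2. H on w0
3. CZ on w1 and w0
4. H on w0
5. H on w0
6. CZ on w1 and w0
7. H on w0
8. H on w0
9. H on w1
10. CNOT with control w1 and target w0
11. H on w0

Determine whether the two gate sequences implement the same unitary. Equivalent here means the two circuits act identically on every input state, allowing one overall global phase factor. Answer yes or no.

Yes, they are equivalent — the unitaries differ by at most a global phase.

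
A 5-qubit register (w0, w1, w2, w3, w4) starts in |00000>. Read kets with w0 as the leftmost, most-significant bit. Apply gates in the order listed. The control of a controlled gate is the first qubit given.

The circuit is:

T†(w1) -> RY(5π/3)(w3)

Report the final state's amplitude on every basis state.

The resulting statevector has amplitude -sqrt(3)/2 on |00000>, 1/2 on |00010>, and 0 on every other basis state.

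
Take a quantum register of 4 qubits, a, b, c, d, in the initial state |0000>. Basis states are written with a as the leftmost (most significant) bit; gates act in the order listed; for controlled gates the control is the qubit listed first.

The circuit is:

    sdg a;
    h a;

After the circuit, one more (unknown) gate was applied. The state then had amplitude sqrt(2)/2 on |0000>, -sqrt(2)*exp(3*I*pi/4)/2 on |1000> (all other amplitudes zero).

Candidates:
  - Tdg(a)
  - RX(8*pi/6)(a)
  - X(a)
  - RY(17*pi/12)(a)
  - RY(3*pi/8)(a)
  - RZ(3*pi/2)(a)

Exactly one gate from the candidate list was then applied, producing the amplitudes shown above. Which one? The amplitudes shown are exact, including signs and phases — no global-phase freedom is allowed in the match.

It was Tdg(a) that produced the state shown.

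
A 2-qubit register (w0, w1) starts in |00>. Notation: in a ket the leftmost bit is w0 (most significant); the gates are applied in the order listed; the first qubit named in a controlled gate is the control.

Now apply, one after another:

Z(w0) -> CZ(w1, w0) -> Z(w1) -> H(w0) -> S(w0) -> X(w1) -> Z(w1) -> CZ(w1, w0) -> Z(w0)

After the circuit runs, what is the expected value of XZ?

In the final state, XZ has expectation 0.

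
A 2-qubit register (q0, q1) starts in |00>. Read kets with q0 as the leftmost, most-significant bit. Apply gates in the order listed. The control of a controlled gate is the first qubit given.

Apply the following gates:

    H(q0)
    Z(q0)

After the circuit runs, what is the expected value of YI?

The expectation value of YI is 0.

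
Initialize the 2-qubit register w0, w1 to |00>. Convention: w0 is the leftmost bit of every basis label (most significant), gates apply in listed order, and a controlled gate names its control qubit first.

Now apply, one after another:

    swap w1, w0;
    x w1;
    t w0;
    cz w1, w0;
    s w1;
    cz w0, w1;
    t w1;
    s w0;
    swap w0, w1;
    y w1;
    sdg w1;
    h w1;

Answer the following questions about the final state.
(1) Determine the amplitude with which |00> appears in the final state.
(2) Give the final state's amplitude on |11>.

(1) |00> carries amplitude 0 in the final state.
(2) The final state's coefficient on |11> equals -sqrt(2)*exp(3*I*pi/4)/2.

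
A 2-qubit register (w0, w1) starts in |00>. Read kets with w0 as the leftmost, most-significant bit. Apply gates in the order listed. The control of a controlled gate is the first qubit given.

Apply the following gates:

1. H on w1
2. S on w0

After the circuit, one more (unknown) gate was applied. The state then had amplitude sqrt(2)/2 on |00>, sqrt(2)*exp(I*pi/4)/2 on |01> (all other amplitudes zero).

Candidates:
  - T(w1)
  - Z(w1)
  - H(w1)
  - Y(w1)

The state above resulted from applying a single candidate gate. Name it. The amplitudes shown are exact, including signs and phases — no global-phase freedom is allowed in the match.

The applied gate was T(w1).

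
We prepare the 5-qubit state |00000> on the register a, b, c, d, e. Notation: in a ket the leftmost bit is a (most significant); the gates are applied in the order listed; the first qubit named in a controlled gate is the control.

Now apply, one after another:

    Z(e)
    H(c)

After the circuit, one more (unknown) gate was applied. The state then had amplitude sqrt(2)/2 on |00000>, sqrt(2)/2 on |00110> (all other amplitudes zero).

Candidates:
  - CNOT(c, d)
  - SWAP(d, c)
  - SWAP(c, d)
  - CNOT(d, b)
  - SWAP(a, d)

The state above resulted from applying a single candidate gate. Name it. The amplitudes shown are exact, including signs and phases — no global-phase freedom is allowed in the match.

It was CNOT(c, d) that produced the state shown.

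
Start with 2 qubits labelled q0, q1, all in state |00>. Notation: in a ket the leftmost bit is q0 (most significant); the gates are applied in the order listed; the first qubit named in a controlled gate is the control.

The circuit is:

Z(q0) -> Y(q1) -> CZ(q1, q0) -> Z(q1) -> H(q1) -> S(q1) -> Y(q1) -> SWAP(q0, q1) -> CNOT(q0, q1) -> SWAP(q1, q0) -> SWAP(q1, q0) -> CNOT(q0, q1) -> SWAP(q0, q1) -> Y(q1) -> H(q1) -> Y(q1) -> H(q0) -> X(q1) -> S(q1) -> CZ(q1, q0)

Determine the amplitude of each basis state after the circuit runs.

The resulting statevector has amplitude sqrt(2)*(1 - I)/4 on |00>, sqrt(2)*(1 - I)/4 on |01>, sqrt(2)*(1 - I)/4 on |10>, sqrt(2)*(-1 + I)/4 on |11>. Key observation: the block from step 7 through step 14 cancels to the identity and can be dropped.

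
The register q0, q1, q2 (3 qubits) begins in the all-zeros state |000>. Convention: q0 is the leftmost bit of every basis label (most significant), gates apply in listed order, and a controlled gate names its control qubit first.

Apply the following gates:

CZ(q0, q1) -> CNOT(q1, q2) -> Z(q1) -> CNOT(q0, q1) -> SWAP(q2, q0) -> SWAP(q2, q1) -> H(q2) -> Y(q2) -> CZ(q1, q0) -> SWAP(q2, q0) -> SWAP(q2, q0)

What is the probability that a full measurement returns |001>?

The probability of measuring |001> is 1/2.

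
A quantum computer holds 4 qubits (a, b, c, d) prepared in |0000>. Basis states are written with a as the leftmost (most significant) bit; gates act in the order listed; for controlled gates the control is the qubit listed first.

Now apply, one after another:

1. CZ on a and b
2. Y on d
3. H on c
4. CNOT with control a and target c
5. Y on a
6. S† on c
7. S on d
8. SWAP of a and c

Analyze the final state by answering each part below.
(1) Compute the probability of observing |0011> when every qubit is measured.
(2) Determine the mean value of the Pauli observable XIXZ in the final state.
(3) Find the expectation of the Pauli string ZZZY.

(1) Outcome |0011> occurs with probability 1/2.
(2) The observable XIXZ averages to 0.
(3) The observable ZZZY averages to 0.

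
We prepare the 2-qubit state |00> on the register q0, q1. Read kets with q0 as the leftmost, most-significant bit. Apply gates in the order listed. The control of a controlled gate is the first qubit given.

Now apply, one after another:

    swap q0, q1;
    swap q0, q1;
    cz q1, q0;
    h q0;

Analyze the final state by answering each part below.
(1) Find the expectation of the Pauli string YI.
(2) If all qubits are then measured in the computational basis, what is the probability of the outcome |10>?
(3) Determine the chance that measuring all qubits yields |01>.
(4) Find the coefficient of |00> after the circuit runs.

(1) The observable YI averages to 0. Key observation: the block from step 1 through step 2 cancels to the identity and can be dropped.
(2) The probability of measuring |10> is 1/2.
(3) A full measurement returns |01> with probability 0.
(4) The final state's coefficient on |00> equals sqrt(2)/2.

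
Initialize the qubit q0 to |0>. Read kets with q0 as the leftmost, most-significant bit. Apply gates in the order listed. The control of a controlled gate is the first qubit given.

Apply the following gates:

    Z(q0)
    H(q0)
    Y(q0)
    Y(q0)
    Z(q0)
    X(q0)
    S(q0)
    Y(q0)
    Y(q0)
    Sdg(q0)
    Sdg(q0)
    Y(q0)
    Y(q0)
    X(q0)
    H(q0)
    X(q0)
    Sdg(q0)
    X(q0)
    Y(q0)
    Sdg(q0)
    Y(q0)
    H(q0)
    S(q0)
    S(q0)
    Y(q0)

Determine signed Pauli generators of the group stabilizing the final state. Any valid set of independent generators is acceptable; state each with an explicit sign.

The final state is stabilized by the group generated by -Y; other independent generating sets are equally valid.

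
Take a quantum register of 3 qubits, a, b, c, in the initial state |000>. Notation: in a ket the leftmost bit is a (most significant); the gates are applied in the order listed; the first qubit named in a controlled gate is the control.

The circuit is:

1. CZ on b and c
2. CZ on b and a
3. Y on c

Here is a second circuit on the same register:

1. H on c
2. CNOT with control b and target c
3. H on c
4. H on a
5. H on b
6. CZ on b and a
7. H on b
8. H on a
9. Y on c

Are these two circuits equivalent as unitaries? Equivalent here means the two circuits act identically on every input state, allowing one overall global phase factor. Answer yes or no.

No: there is an input state on which the two circuits produce genuinely different outputs (not merely differing by a phase).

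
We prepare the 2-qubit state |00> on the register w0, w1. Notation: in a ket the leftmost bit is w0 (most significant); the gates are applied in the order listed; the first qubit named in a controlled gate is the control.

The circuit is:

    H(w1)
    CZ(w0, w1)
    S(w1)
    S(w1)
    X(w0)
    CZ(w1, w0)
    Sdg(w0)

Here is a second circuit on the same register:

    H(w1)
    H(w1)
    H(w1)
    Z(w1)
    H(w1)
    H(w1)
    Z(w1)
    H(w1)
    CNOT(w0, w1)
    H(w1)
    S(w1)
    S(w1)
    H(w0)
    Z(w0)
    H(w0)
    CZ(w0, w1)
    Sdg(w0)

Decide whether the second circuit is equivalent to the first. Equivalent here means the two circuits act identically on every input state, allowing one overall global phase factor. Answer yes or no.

Yes: on every input state the two circuits agree up to one overall phase factor.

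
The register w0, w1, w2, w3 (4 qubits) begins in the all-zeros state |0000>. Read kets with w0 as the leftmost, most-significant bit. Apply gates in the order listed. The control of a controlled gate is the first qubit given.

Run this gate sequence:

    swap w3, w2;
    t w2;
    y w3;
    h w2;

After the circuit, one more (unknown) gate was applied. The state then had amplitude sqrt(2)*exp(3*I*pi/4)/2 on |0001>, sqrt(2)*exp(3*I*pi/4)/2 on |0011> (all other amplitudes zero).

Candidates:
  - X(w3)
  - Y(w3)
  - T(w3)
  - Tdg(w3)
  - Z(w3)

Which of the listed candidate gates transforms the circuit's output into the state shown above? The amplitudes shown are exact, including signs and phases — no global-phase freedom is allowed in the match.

It was T(w3) that produced the state shown.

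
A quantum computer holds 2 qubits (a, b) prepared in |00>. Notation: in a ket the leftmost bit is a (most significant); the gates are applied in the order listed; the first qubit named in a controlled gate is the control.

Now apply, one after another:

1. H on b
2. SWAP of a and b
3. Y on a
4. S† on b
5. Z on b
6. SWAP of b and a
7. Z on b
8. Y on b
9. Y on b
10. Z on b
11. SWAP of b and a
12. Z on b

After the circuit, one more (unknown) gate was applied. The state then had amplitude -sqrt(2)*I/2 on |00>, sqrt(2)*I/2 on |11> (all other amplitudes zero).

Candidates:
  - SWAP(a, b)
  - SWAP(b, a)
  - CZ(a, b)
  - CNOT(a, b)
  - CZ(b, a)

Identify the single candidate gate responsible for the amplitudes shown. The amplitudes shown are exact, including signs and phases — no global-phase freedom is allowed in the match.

The applied gate was CNOT(a, b).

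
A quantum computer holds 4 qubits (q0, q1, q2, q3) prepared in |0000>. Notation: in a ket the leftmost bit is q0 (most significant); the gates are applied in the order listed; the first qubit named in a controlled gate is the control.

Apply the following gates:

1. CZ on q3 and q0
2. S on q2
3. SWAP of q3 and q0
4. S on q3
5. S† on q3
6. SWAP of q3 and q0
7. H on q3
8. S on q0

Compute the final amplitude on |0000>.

|0000> carries amplitude sqrt(2)/2 in the final state. Key observation: the block from step 3 through step 6 cancels to the identity and can be dropped.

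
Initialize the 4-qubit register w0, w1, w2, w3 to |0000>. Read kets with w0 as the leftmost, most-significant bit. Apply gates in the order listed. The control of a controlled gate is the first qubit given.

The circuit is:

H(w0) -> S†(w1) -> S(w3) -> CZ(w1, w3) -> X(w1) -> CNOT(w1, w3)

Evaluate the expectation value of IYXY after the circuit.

In the final state, IYXY has expectation 0.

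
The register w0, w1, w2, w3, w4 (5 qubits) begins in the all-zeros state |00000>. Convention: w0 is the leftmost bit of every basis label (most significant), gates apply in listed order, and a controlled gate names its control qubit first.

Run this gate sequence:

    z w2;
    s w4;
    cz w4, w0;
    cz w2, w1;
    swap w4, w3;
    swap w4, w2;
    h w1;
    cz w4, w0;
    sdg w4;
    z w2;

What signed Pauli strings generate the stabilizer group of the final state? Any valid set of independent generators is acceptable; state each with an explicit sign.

The final state is stabilized by the group generated by +IXIII, +ZIIII, +IIZII, +IIIZI, +IIIIZ; other independent generating sets are equally valid.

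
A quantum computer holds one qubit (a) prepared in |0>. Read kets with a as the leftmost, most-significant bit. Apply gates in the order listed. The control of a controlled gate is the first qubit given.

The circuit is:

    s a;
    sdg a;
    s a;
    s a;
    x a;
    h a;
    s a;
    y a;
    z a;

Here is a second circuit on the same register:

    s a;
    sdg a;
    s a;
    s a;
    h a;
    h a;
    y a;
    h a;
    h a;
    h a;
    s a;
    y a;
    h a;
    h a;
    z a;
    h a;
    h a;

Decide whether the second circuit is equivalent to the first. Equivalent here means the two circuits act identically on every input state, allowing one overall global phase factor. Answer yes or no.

No, they are not equivalent — no single phase factor reconciles the two unitaries.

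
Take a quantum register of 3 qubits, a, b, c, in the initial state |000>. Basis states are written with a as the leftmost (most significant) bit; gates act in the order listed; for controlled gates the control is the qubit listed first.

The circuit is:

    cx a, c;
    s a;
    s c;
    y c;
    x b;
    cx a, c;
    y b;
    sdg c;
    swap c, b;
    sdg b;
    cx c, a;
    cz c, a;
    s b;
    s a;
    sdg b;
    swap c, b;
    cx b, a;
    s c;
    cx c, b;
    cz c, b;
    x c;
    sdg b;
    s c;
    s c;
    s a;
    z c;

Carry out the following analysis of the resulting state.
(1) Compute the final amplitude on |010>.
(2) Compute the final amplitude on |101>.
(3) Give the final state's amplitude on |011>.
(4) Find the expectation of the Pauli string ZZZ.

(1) |010> carries amplitude 1 in the final state.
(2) The final state's coefficient on |101> equals 0.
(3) |011> carries amplitude 0 in the final state.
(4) The observable ZZZ averages to -1.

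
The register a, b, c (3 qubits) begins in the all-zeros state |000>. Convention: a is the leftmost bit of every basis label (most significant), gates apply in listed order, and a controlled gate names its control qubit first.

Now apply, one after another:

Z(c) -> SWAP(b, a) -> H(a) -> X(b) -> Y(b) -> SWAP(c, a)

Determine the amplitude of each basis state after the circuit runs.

The resulting statevector has amplitude -sqrt(2)*I/2 on |000>, -sqrt(2)*I/2 on |001>, and 0 on every other basis state.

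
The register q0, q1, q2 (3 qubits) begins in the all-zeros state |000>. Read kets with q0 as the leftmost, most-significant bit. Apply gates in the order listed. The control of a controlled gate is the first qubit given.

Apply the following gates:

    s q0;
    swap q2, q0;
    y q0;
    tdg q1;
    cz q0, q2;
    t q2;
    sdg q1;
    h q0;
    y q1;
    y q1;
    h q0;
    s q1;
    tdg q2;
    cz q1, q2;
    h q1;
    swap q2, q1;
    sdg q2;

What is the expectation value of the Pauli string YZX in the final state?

In the final state, YZX has expectation 0. Key observation: the block from step 6 through step 13 cancels to the identity and can be dropped.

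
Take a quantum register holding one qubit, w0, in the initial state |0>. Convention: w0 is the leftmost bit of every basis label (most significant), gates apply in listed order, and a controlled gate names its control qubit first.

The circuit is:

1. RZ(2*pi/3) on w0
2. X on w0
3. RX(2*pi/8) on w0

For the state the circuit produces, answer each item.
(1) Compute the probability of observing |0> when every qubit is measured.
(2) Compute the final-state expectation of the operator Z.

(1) The probability of measuring |0> is 1/2 - sqrt(2)/4.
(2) The expectation value of Z is -sqrt(2)/2.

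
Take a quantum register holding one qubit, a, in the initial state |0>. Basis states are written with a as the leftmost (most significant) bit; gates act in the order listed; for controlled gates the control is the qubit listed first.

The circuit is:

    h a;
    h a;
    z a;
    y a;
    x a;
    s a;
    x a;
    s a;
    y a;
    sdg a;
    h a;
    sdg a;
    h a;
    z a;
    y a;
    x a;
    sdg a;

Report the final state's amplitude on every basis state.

After the circuit, the state carries amplitude -1/2 + I/2 on |0>, -1/2 + I/2 on |1>.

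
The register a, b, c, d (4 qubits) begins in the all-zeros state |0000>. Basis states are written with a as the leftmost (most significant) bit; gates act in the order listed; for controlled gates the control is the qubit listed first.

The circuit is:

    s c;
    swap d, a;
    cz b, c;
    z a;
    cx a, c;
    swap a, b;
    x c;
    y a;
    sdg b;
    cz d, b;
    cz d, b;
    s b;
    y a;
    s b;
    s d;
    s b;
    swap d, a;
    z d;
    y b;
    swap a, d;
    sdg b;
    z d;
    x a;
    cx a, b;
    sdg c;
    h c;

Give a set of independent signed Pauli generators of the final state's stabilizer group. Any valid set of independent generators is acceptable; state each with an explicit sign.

One valid set of independent stabilizer generators is -IIXI, -ZIII, +IZII, +IIIZ (any independent generating set of the same group is equally correct). Key observation: steps 8-13 multiply out to the identity, so the circuit reduces to the remaining gates.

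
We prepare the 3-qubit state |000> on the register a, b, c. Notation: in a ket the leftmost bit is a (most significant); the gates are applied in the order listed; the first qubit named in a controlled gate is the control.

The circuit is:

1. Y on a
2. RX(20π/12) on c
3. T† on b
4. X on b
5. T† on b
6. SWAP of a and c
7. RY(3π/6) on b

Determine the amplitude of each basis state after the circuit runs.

The resulting statevector has amplitude 0 on |000>, sqrt(6)*exp(I*pi/4)/4 on |001>, 0 on |010>, -sqrt(6)*exp(I*pi/4)/4 on |011>, 0 on |100>, sqrt(2)*exp(3*I*pi/4)/4 on |101>, 0 on |110>, -sqrt(2)*exp(3*I*pi/4)/4 on |111>.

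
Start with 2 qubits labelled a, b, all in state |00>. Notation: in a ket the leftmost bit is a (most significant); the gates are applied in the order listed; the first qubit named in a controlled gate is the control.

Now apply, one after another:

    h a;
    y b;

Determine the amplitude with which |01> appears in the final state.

|01> carries amplitude sqrt(2)*I/2 in the final state.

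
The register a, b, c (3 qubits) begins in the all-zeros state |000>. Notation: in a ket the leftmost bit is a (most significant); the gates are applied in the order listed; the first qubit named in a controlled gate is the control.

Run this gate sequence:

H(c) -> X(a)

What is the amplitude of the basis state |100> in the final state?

The final state's coefficient on |100> equals sqrt(2)/2.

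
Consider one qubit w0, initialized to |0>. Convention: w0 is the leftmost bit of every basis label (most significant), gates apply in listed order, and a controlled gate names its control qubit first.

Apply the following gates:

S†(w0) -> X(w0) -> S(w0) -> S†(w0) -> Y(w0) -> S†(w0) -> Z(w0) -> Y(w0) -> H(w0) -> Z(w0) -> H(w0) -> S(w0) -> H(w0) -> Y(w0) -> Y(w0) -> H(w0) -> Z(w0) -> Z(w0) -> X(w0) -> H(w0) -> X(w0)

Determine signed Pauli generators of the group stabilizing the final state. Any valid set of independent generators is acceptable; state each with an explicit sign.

One valid set of independent stabilizer generators is -X (any independent generating set of the same group is equally correct).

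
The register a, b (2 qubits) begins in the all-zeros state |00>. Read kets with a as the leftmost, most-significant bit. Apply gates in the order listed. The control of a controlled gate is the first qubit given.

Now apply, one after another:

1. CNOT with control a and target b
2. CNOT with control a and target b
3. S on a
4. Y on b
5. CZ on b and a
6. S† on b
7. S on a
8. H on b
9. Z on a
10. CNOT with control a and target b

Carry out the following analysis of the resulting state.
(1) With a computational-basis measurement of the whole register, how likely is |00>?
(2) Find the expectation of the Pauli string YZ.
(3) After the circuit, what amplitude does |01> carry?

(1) Outcome |00> occurs with probability 1/2. Key observation: gates 1-2 undo each other exactly, leaving only the rest of the circuit to track.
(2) The observable YZ averages to 0.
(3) |01> carries amplitude -sqrt(2)/2 in the final state.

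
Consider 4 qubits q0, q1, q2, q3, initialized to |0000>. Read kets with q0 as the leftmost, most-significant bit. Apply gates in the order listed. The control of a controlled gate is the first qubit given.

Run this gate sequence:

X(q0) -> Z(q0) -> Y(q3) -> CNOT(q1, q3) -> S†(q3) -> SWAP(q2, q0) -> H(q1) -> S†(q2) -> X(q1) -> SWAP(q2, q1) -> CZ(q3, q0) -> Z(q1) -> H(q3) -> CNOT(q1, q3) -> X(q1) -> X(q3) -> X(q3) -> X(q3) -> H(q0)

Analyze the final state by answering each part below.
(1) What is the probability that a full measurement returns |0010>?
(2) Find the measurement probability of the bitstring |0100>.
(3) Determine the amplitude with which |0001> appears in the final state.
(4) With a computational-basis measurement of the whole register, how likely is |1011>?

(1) A full measurement returns |0010> with probability 1/8.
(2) The probability of measuring |0100> is 0.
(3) The amplitude on |0001> is sqrt(2)*I/4.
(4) Outcome |1011> occurs with probability 1/8.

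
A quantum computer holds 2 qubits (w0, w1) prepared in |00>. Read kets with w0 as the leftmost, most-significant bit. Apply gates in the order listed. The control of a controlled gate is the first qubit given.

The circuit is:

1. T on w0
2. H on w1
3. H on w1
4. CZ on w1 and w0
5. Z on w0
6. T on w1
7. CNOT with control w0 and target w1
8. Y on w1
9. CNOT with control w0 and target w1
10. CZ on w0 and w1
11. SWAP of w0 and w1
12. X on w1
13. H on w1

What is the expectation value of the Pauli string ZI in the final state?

The observable ZI averages to -1.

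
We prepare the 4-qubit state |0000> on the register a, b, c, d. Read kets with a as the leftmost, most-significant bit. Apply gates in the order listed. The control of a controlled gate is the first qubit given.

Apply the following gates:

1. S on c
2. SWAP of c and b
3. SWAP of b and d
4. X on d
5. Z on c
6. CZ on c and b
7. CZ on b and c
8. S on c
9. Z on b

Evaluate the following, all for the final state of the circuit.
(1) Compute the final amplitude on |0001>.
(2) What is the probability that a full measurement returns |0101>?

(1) The amplitude on |0001> is 1.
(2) Outcome |0101> occurs with probability 0.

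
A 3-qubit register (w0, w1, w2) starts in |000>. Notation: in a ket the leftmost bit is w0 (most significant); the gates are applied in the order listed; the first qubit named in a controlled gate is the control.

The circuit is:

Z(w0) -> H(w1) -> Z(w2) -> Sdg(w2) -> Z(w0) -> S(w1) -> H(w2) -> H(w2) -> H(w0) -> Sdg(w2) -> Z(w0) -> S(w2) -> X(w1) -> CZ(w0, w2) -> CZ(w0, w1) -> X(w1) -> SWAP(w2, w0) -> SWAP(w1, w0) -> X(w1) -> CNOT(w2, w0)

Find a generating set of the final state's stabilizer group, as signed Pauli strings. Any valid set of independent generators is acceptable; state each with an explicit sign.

The final state is stabilized by the group generated by +YII, -IIY, -IZI; other independent generating sets are equally valid.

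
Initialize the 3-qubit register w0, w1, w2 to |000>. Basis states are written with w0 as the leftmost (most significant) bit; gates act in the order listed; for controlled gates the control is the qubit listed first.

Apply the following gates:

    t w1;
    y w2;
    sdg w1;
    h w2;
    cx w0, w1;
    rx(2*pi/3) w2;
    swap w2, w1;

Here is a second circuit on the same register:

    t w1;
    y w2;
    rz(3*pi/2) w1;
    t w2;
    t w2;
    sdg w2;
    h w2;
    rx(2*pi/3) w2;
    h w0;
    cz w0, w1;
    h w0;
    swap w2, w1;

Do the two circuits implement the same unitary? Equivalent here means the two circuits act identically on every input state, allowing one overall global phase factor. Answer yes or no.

No — the two circuits implement different unitaries, even allowing a global phase.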